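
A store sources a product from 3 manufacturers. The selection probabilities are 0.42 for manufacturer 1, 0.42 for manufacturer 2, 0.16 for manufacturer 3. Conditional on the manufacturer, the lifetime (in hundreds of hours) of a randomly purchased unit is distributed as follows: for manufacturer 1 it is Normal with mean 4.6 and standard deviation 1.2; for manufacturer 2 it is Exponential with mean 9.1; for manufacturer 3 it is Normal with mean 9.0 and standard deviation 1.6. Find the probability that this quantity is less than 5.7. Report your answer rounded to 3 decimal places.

0.543

Conditional on each manufacturer, P(X < 5.7): 1: 0.820341; 2: 0.465473; 3: 0.0195801.
By total probability, P(X < 5.7) = 0.42·0.820341 + 0.42·0.465473 + 0.16·0.0195801 = 0.543175.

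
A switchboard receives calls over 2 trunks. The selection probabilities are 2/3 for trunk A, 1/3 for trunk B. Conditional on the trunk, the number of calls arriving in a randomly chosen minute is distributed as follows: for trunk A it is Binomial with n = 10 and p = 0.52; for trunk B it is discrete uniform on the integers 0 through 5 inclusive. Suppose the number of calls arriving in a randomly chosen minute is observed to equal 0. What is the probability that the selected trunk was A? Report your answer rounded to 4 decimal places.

0.0077

Likelihoods P(X=0 | ·): A: 0.000649251; B: 0.166667.
Posterior ∝ prior × likelihood. Numerator for A: 0.666667·0.000649251 = 0.000432834.
Normalizing constant: 0.666667·0.000649251 + 0.333333·0.166667 = 0.0559884.
P(A | observation) = 0.000432834 / 0.0559884 = 0.00773078.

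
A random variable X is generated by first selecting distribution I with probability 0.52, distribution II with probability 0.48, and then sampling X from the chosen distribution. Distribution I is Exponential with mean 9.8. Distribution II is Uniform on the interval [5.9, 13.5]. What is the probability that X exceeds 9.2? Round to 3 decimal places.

0.475

Conditional on each component, P(X > 9.2): I: 0.391106; II: 0.565789.
By total probability, P(X > 9.2) = 0.52·0.391106 + 0.48·0.565789 = 0.474954.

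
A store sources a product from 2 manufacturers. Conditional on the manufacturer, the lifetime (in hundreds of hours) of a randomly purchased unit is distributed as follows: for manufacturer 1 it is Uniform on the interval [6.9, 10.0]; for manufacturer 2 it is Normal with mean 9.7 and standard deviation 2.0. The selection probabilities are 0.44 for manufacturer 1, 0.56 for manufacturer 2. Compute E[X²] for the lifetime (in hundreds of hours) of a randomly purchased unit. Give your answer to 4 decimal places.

86.6999

For each component E[X²] = Var + (mean)², giving 1: 72.2033; 2: 98.09.
Overall E[X²] = 0.44·72.2033 + 0.56·98.09 = 86.6999.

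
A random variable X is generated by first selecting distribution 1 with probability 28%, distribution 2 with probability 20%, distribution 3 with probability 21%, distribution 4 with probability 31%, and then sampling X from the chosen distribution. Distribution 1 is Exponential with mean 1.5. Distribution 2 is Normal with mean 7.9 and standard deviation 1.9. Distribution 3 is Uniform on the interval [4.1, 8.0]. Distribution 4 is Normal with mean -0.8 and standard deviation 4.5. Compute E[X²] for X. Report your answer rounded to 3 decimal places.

For each component E[X²] = Var + (mean)², giving 1: 4.5; 2: 66.02; 3: 37.87; 4: 20.89.
Overall E[X²] = 0.28·4.5 + 0.2·66.02 + 0.21·37.87 + 0.31·20.89 = 28.8926.

28.893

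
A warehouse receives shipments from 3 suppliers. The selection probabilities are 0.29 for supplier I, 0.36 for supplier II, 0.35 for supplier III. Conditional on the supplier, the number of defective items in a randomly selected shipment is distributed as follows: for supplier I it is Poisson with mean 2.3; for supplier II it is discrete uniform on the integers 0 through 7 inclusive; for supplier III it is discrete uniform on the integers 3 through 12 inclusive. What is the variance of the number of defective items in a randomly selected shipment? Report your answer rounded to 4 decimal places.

Per component, I: μ=2.3, E[X²]=7.59; II: μ=3.5, E[X²]=17.5; III: μ=7.5, E[X²]=64.5.
E[X] = 0.29·2.3 + 0.36·3.5 + 0.35·7.5 = 4.552.
E[X²] = 0.29·7.59 + 0.36·17.5 + 0.35·64.5 = 31.0761.
Var(X) = E[X²] − (E[X])² = 31.0761 − 20.7207 = 10.3554.

10.3554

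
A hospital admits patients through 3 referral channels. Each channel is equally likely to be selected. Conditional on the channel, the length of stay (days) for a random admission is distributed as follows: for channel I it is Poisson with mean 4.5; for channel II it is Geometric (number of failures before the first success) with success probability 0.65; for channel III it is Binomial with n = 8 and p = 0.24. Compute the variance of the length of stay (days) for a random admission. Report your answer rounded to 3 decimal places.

Per component, I: μ=4.5, E[X²]=24.75; II: μ=0.538462, E[X²]=1.11834; III: μ=1.92, E[X²]=5.1456.
E[X] = 0.333333·4.5 + 0.333333·0.538462 + 0.333333·1.92 = 2.31949.
E[X²] = 0.333333·24.75 + 0.333333·1.11834 + 0.333333·5.1456 = 10.338.
Var(X) = E[X²] − (E[X])² = 10.338 − 5.38002 = 4.95796.

4.958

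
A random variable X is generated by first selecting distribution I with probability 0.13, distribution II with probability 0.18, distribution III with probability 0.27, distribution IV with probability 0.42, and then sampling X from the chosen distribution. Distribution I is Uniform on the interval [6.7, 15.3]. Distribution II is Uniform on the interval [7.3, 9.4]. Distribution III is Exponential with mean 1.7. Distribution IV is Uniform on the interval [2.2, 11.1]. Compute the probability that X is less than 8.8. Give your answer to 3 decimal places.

Conditional on each component, P(X < 8.8): I: 0.244186; II: 0.714286; III: 0.994352; IV: 0.741573.
By total probability, P(X < 8.8) = 0.13·0.244186 + 0.18·0.714286 + 0.27·0.994352 + 0.42·0.741573 = 0.740251.

0.740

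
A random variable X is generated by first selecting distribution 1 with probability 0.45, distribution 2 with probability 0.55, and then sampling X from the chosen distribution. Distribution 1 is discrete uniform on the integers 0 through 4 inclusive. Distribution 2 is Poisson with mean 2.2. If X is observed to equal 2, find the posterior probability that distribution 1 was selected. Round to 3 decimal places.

0.379

Likelihoods P(X=2 | ·): 1: 0.2; 2: 0.268144.
Posterior ∝ prior × likelihood. Numerator for 1: 0.45·0.2 = 0.09.
Normalizing constant: 0.45·0.2 + 0.55·0.268144 = 0.237479.
P(1 | observation) = 0.09 / 0.237479 = 0.378981.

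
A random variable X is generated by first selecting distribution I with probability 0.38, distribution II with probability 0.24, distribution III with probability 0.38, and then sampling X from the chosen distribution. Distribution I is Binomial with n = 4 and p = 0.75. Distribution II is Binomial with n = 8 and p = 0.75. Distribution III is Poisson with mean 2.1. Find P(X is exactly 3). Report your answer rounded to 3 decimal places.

0.238

Conditional on each component, P(X = 3): I: 0.421875; II: 0.0230713; III: 0.189011.
By total probability, P(X = 3) = 0.38·0.421875 + 0.24·0.0230713 + 0.38·0.189011 = 0.237674.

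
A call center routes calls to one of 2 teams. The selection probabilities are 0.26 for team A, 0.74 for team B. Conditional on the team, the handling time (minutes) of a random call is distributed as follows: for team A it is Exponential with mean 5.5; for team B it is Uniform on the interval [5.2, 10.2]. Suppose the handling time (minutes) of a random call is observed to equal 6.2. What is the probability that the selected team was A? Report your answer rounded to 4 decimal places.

Likelihoods f(6.2 | ·): A: 0.0588937; B: 0.2.
Posterior ∝ prior × likelihood. Numerator for A: 0.26·0.0588937 = 0.0153124.
Normalizing constant: 0.26·0.0588937 + 0.74·0.2 = 0.163312.
P(A | observation) = 0.0153124 / 0.163312 = 0.0937612.

0.0938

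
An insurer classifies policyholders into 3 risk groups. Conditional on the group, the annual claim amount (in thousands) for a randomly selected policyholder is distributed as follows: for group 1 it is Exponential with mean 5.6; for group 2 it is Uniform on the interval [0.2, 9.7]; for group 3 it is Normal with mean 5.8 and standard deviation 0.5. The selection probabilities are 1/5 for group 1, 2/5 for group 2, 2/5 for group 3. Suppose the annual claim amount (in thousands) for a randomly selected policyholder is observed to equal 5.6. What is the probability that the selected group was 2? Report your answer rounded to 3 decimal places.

0.120

Likelihoods f(5.6 | ·): 1: 0.0656928; 2: 0.105263; 3: 0.73654.
Posterior ∝ prior × likelihood. Numerator for 2: 0.4·0.105263 = 0.0421053.
Normalizing constant: 0.2·0.0656928 + 0.4·0.105263 + 0.4·0.73654 = 0.34986.
P(2 | observation) = 0.0421053 / 0.34986 = 0.120349.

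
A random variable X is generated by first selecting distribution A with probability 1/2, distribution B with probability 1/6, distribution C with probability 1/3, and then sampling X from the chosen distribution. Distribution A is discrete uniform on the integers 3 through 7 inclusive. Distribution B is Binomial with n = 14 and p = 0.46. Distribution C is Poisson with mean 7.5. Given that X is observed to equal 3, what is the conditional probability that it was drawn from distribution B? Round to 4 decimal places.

Likelihoods P(X=3 | ·): A: 0.2; B: 0.0403372; C: 0.0388887.
Posterior ∝ prior × likelihood. Numerator for B: 0.166667·0.0403372 = 0.00672287.
Normalizing constant: 0.5·0.2 + 0.166667·0.0403372 + 0.333333·0.0388887 = 0.119686.
P(B | observation) = 0.00672287 / 0.119686 = 0.056171.

0.0562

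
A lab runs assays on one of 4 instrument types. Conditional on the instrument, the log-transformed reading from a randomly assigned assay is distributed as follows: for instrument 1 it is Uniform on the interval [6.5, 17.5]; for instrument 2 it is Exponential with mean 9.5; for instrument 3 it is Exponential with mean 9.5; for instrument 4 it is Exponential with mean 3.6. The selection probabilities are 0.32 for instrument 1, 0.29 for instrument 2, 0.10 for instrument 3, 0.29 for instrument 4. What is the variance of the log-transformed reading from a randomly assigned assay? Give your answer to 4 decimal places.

Per component, 1: μ=12, E[X²]=154.083; 2: μ=9.5, E[X²]=180.5; 3: μ=9.5, E[X²]=180.5; 4: μ=3.6, E[X²]=25.92.
E[X] = 0.32·12 + 0.29·9.5 + 0.1·9.5 + 0.29·3.6 = 8.589.
E[X²] = 0.32·154.083 + 0.29·180.5 + 0.1·180.5 + 0.29·25.92 = 127.218.
Var(X) = E[X²] − (E[X])² = 127.218 − 73.7709 = 53.4475.

53.4475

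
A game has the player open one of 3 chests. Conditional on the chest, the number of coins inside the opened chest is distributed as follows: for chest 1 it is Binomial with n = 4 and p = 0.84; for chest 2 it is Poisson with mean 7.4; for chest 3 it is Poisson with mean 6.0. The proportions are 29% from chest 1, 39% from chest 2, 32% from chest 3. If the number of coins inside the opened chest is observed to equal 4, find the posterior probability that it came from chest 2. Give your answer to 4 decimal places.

Likelihoods P(X=4 | ·): 1: 0.497871; 2: 0.0763724; 3: 0.133853.
Posterior ∝ prior × likelihood. Numerator for 2: 0.39·0.0763724 = 0.0297852.
Normalizing constant: 0.29·0.497871 + 0.39·0.0763724 + 0.32·0.133853 = 0.217001.
P(2 | observation) = 0.0297852 / 0.217001 = 0.137259.

0.1373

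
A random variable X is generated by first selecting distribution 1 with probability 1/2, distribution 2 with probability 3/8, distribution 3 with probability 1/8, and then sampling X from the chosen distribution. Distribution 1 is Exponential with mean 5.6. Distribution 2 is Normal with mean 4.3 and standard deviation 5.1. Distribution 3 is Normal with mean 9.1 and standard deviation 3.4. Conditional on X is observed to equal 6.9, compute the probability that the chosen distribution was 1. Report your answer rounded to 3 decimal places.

0.409

Likelihoods f(6.9 | ·): 1: 0.0520834; 2: 0.0686915; 3: 0.0951732.
Posterior ∝ prior × likelihood. Numerator for 1: 0.5·0.0520834 = 0.0260417.
Normalizing constant: 0.5·0.0520834 + 0.375·0.0686915 + 0.125·0.0951732 = 0.0636977.
P(1 | observation) = 0.0260417 / 0.0636977 = 0.408833.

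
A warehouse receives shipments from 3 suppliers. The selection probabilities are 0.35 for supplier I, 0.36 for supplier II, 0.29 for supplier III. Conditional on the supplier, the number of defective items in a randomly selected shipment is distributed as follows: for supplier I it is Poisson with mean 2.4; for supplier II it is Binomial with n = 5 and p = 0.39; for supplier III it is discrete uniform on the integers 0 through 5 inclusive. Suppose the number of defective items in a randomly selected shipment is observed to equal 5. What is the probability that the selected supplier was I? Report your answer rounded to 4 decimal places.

Likelihoods P(X=5 | ·): I: 0.0601961; II: 0.00902242; III: 0.166667.
Posterior ∝ prior × likelihood. Numerator for I: 0.35·0.0601961 = 0.0210686.
Normalizing constant: 0.35·0.0601961 + 0.36·0.00902242 + 0.29·0.166667 = 0.07265.
P(I | observation) = 0.0210686 / 0.07265 = 0.290002.

0.2900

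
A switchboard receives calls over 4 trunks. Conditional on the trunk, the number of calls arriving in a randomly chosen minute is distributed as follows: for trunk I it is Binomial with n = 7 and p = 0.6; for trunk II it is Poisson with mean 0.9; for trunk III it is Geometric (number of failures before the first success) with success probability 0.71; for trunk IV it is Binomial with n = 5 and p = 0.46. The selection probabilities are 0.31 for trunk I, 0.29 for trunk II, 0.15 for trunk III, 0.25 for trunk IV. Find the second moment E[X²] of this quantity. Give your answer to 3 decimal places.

8.229

For each component E[X²] = Var + (mean)², giving I: 19.32; II: 1.71; III: 0.742115; IV: 6.532.
Overall E[X²] = 0.31·19.32 + 0.29·1.71 + 0.15·0.742115 + 0.25·6.532 = 8.22942.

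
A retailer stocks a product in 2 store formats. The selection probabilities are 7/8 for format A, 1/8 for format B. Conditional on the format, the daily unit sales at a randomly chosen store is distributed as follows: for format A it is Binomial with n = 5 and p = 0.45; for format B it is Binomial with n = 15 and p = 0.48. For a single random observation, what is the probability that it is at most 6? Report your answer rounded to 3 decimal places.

Conditional on each format, P(X ≤ 6): A: 1; B: 0.360649.
By total probability, P(X ≤ 6) = 0.875·1 + 0.125·0.360649 = 0.920081.

0.920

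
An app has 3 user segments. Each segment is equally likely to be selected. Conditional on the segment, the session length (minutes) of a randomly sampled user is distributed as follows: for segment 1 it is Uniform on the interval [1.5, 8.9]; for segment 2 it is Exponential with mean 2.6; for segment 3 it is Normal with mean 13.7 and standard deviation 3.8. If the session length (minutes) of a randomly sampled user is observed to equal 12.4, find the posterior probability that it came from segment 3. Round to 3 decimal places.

Likelihoods f(12.4 | ·): 1: 0; 2: 0.00326419; 3: 0.0990176.
Posterior ∝ prior × likelihood. Numerator for 3: 0.333333·0.0990176 = 0.0330059.
Normalizing constant: 0.333333·0 + 0.333333·0.00326419 + 0.333333·0.0990176 = 0.0340939.
P(3 | observation) = 0.0330059 / 0.0340939 = 0.968086.

0.968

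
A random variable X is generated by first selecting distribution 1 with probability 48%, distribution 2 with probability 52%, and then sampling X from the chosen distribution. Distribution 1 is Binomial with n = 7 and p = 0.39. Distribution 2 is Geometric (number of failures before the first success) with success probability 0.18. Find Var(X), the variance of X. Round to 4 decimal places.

14.7917

Per component, 1: μ=2.73, E[X²]=9.1182; 2: μ=4.55556, E[X²]=46.0617.
E[X] = 0.48·2.73 + 0.52·4.55556 = 3.67929.
E[X²] = 0.48·9.1182 + 0.52·46.0617 = 28.3288.
Var(X) = E[X²] − (E[X])² = 28.3288 − 13.5372 = 14.7917.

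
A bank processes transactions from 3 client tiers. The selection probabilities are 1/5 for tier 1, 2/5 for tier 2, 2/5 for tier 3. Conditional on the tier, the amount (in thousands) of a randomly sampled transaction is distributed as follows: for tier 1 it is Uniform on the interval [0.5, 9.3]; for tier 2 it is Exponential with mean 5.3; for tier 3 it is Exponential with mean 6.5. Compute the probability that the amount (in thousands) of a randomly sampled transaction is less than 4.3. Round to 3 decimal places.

Conditional on each tier, P(X < 4.3): 1: 0.431818; 2: 0.555729; 3: 0.483943.
By total probability, P(X < 4.3) = 0.2·0.431818 + 0.4·0.555729 + 0.4·0.483943 = 0.502233.

0.502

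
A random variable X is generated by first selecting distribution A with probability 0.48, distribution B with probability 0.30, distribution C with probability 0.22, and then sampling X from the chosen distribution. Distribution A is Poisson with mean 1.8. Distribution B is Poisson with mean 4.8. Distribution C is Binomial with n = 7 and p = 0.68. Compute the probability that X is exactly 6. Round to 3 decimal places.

Conditional on each component, P(X = 6): A: 0.00780859; B: 0.139798; C: 0.221463.
By total probability, P(X = 6) = 0.48·0.00780859 + 0.3·0.139798 + 0.22·0.221463 = 0.0944095.

0.094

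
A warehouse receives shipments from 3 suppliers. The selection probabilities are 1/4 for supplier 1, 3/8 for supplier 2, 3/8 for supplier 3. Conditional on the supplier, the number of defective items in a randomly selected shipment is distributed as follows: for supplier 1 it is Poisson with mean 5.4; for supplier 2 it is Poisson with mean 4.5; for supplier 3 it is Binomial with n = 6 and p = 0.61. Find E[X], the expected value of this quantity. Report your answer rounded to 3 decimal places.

4.410

Component means — 1: 5.4; 2: 4.5; 3: 3.66.
E[X] = 0.25·5.4 + 0.375·4.5 + 0.375·3.66 = 4.41.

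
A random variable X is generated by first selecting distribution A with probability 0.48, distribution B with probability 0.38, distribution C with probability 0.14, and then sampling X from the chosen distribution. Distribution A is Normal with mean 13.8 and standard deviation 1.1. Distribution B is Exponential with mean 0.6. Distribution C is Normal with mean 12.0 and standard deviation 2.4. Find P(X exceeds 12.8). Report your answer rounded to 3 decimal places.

0.445

Conditional on each component, P(X > 12.8): A: 0.818349; B: 5.43314e-10; C: 0.369441.
By total probability, P(X > 12.8) = 0.48·0.818349 + 0.38·5.43314e-10 + 0.14·0.369441 = 0.444529.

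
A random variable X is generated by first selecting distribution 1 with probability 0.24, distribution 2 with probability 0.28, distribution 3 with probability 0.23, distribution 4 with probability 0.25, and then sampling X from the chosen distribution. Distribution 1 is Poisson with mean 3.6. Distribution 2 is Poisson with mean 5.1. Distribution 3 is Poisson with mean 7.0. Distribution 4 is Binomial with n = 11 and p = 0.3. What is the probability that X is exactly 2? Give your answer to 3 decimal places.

0.120

Conditional on each component, P(X = 2): 1: 0.177058; 2: 0.0792882; 3: 0.0223411; 4: 0.19975.
By total probability, P(X = 2) = 0.24·0.177058 + 0.28·0.0792882 + 0.23·0.0223411 + 0.25·0.19975 = 0.119771.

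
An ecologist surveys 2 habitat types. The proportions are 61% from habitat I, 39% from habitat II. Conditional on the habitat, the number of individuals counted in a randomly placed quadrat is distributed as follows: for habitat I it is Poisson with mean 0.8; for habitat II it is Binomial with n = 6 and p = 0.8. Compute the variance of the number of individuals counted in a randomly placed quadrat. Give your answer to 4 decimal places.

Per component, I: μ=0.8, E[X²]=1.44; II: μ=4.8, E[X²]=24.
E[X] = 0.61·0.8 + 0.39·4.8 = 2.36.
E[X²] = 0.61·1.44 + 0.39·24 = 10.2384.
Var(X) = E[X²] − (E[X])² = 10.2384 − 5.5696 = 4.6688.

4.6688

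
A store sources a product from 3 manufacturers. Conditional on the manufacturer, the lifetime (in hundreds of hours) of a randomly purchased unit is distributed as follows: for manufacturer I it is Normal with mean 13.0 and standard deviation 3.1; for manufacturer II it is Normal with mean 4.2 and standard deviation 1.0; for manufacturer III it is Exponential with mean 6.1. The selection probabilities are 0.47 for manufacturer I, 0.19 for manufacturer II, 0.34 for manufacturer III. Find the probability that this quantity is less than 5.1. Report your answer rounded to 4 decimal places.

0.3502

Conditional on each manufacturer, P(X < 5.1): I: 0.00541112; II: 0.81594; III: 0.566588.
By total probability, P(X < 5.1) = 0.47·0.00541112 + 0.19·0.81594 + 0.34·0.566588 = 0.350212.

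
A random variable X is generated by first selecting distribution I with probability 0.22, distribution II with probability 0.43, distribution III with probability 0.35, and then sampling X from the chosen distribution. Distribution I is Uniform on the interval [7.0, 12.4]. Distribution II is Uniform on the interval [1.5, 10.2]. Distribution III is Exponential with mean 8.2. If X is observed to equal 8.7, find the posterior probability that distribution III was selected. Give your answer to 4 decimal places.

0.1408

Likelihoods f(8.7 | ·): I: 0.185185; II: 0.114943; III: 0.0422095.
Posterior ∝ prior × likelihood. Numerator for III: 0.35·0.0422095 = 0.0147733.
Normalizing constant: 0.22·0.185185 + 0.43·0.114943 + 0.35·0.0422095 = 0.104939.
P(III | observation) = 0.0147733 / 0.104939 = 0.14078.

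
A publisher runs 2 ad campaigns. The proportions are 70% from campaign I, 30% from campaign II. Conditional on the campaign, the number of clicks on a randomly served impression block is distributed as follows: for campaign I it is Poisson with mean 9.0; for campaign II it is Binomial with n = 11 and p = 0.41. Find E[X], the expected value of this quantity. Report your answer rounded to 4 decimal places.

Component means — I: 9; II: 4.51.
E[X] = 0.7·9 + 0.3·4.51 = 7.653.

7.6530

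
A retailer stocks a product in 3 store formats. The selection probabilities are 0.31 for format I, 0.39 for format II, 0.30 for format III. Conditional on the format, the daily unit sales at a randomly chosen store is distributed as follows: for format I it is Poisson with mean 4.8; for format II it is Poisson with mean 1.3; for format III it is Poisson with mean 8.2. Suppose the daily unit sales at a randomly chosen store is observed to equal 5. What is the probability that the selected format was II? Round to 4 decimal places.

Likelihoods P(X=5 | ·): I: 0.174748; II: 0.00843243; III: 0.0848542.
Posterior ∝ prior × likelihood. Numerator for II: 0.39·0.00843243 = 0.00328865.
Normalizing constant: 0.31·0.174748 + 0.39·0.00843243 + 0.3·0.0848542 = 0.0829167.
P(II | observation) = 0.00328865 / 0.0829167 = 0.0396621.

0.0397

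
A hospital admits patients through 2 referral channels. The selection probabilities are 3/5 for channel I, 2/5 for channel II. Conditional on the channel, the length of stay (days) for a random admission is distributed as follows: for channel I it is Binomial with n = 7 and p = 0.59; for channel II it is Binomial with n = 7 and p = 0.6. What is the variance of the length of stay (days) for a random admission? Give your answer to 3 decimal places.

Per component, I: μ=4.13, E[X²]=18.7502; II: μ=4.2, E[X²]=19.32.
E[X] = 0.6·4.13 + 0.4·4.2 = 4.158.
E[X²] = 0.6·18.7502 + 0.4·19.32 = 18.9781.
Var(X) = E[X²] − (E[X])² = 18.9781 − 17.289 = 1.68916.

1.689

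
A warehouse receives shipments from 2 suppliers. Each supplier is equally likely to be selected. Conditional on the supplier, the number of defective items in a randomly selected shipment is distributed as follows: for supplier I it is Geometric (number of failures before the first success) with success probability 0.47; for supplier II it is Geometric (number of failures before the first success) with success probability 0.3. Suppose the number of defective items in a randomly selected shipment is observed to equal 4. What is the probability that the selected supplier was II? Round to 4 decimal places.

Likelihoods P(X=4 | ·): I: 0.0370853; II: 0.07203.
Posterior ∝ prior × likelihood. Numerator for II: 0.5·0.07203 = 0.036015.
Normalizing constant: 0.5·0.0370853 + 0.5·0.07203 = 0.0545576.
P(II | observation) = 0.036015 / 0.0545576 = 0.660128.

0.6601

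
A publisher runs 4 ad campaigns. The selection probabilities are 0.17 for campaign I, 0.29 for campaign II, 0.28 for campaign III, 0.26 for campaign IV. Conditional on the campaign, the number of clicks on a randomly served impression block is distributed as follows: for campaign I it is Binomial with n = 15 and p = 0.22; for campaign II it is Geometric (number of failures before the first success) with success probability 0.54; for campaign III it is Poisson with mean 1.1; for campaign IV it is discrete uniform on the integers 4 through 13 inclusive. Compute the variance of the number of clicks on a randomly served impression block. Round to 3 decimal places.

13.471

Per component, I: μ=3.3, E[X²]=13.464; II: μ=0.851852, E[X²]=2.30316; III: μ=1.1, E[X²]=2.31; IV: μ=8.5, E[X²]=80.5.
E[X] = 0.17·3.3 + 0.29·0.851852 + 0.28·1.1 + 0.26·8.5 = 3.32604.
E[X²] = 0.17·13.464 + 0.29·2.30316 + 0.28·2.31 + 0.26·80.5 = 24.5336.
Var(X) = E[X²] − (E[X])² = 24.5336 − 11.0625 = 13.4711.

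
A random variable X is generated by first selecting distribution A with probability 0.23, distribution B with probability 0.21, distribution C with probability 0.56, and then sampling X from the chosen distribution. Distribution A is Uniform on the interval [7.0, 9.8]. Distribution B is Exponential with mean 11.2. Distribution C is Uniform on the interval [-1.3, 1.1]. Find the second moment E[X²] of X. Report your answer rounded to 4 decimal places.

For each component E[X²] = Var + (mean)², giving A: 71.2133; B: 250.88; C: 0.49.
Overall E[X²] = 0.23·71.2133 + 0.21·250.88 + 0.56·0.49 = 69.3383.

69.3383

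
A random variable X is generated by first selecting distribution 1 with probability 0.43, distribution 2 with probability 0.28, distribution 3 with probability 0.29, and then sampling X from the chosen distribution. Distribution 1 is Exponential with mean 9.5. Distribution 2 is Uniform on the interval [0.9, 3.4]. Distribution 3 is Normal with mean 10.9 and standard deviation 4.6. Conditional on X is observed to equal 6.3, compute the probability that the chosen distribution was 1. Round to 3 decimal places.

0.605

Likelihoods f(6.3 | ·): 1: 0.0542339; 2: 0; 3: 0.0526023.
Posterior ∝ prior × likelihood. Numerator for 1: 0.43·0.0542339 = 0.0233206.
Normalizing constant: 0.43·0.0542339 + 0.28·0 + 0.29·0.0526023 = 0.0385752.
P(1 | observation) = 0.0233206 / 0.0385752 = 0.604547.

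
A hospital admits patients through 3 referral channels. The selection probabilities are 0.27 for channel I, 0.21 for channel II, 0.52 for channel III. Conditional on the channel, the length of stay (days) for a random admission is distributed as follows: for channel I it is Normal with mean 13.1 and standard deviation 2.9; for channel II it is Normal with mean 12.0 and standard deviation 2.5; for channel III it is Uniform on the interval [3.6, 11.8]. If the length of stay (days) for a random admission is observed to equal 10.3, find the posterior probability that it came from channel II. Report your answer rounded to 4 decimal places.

0.2347

Likelihoods f(10.3 | ·): I: 0.0863142; II: 0.126637; III: 0.121951.
Posterior ∝ prior × likelihood. Numerator for II: 0.21·0.126637 = 0.0265938.
Normalizing constant: 0.27·0.0863142 + 0.21·0.126637 + 0.52·0.121951 = 0.113313.
P(II | observation) = 0.0265938 / 0.113313 = 0.234693.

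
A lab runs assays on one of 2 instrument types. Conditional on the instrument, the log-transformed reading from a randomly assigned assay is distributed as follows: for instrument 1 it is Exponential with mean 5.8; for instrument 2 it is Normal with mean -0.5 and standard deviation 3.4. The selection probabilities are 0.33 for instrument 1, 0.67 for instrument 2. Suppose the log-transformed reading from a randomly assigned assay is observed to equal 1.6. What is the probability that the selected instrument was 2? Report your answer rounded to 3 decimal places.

Likelihoods f(1.6 | ·): 1: 0.130848; 2: 0.0969599.
Posterior ∝ prior × likelihood. Numerator for 2: 0.67·0.0969599 = 0.0649631.
Normalizing constant: 0.33·0.130848 + 0.67·0.0969599 = 0.108143.
P(2 | observation) = 0.0649631 / 0.108143 = 0.600715.

0.601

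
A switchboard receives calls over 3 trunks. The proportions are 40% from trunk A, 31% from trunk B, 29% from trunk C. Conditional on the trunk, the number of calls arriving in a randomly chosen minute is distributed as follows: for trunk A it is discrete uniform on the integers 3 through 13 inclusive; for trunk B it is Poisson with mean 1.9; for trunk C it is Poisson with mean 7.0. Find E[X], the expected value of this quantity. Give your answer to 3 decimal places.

Component means — A: 8; B: 1.9; C: 7.
E[X] = 0.4·8 + 0.31·1.9 + 0.29·7 = 5.819.

5.819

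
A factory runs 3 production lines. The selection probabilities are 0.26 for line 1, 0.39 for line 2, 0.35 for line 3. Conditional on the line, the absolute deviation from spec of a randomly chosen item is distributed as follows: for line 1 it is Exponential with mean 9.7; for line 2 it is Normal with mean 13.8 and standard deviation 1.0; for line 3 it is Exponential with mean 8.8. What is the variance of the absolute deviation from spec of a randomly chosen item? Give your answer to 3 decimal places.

57.148

Per component, 1: μ=9.7, E[X²]=188.18; 2: μ=13.8, E[X²]=191.44; 3: μ=8.8, E[X²]=154.88.
E[X] = 0.26·9.7 + 0.39·13.8 + 0.35·8.8 = 10.984.
E[X²] = 0.26·188.18 + 0.39·191.44 + 0.35·154.88 = 177.796.
Var(X) = E[X²] − (E[X])² = 177.796 − 120.648 = 57.1481.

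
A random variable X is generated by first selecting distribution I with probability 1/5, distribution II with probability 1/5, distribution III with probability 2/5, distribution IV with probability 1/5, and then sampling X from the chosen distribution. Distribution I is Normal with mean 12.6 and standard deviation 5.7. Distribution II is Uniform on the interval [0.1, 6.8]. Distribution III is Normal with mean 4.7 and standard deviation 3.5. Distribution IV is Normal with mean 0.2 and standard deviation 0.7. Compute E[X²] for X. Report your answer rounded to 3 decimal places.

For each component E[X²] = Var + (mean)², giving I: 191.25; II: 15.6433; III: 34.34; IV: 0.53.
Overall E[X²] = 0.2·191.25 + 0.2·15.6433 + 0.4·34.34 + 0.2·0.53 = 55.2207.

55.221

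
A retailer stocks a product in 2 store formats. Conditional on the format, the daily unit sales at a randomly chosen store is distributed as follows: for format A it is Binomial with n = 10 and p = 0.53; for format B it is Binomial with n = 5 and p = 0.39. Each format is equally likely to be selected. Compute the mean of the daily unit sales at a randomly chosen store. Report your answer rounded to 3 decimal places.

Component means — A: 5.3; B: 1.95.
E[X] = 0.5·5.3 + 0.5·1.95 = 3.625.

3.625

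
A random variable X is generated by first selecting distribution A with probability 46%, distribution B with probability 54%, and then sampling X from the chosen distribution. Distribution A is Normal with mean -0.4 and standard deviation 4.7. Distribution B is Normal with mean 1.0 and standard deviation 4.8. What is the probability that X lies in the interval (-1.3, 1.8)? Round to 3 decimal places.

0.253

Conditional on each component, P(-1.3 < X < 1.8): A: 0.256067; B: 0.250274.
By total probability, P(-1.3 < X < 1.8) = 0.46·0.256067 + 0.54·0.250274 = 0.252939.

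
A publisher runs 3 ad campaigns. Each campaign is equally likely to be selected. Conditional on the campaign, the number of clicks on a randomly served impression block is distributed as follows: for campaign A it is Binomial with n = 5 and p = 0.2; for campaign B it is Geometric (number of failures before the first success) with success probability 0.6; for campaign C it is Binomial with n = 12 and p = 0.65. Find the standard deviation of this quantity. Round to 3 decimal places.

Per component, A: μ=1, E[X²]=1.8; B: μ=0.666667, E[X²]=1.55556; C: μ=7.8, E[X²]=63.57.
E[X] = 0.333333·1 + 0.333333·0.666667 + 0.333333·7.8 = 3.15556.
E[X²] = 0.333333·1.8 + 0.333333·1.55556 + 0.333333·63.57 = 22.3085.
Var(X) = E[X²] − (E[X])² = 22.3085 − 9.95753 = 12.351.
SD(X) = √12.351 = 3.5144.

3.514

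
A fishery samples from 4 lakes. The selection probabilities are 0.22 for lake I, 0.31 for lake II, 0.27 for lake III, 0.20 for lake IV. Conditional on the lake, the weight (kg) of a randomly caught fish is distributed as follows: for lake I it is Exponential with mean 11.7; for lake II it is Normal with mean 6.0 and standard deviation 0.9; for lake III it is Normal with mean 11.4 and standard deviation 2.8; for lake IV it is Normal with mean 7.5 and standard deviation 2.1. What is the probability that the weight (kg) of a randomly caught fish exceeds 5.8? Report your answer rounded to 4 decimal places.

Conditional on each lake, P(X > 5.8): I: 0.609128; II: 0.58793; III: 0.97725; IV: 0.790893.
By total probability, P(X > 5.8) = 0.22·0.609128 + 0.31·0.58793 + 0.27·0.97725 + 0.2·0.790893 = 0.738302.

0.7383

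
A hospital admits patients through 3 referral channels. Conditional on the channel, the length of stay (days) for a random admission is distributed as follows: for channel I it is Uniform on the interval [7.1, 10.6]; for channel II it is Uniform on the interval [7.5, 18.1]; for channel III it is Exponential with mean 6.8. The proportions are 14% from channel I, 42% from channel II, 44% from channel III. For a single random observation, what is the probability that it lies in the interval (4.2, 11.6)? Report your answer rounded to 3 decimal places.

0.460

Conditional on each channel, P(4.2 < X < 11.6): I: 1; II: 0.386792; III: 0.3576.
By total probability, P(4.2 < X < 11.6) = 0.14·1 + 0.42·0.386792 + 0.44·0.3576 = 0.459797.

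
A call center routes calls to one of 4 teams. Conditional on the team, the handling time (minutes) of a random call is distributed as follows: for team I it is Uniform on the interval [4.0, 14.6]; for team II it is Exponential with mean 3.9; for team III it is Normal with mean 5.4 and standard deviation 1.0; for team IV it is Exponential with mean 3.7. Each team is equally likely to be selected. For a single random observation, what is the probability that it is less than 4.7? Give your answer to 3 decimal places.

Conditional on each team, P(X < 4.7): I: 0.0660377; II: 0.700346; III: 0.241964; IV: 0.719244.
By total probability, P(X < 4.7) = 0.25·0.0660377 + 0.25·0.700346 + 0.25·0.241964 + 0.25·0.719244 = 0.431898.

0.432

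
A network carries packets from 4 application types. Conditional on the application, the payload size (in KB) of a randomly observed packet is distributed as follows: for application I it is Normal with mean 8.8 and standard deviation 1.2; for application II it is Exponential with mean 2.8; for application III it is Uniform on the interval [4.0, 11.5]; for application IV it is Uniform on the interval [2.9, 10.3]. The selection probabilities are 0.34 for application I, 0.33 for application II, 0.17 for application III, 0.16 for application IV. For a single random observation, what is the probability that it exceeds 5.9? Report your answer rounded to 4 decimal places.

0.5995

Conditional on each application, P(X > 5.9): I: 0.992168; II: 0.121585; III: 0.746667; IV: 0.594595.
By total probability, P(X > 5.9) = 0.34·0.992168 + 0.33·0.121585 + 0.17·0.746667 + 0.16·0.594595 = 0.599529.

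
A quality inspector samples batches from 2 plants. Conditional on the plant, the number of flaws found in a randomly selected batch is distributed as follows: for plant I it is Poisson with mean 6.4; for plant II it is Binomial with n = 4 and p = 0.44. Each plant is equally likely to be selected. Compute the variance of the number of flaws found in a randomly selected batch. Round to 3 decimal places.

Per component, I: μ=6.4, E[X²]=47.36; II: μ=1.76, E[X²]=4.0832.
E[X] = 0.5·6.4 + 0.5·1.76 = 4.08.
E[X²] = 0.5·47.36 + 0.5·4.0832 = 25.7216.
Var(X) = E[X²] − (E[X])² = 25.7216 − 16.6464 = 9.0752.

9.075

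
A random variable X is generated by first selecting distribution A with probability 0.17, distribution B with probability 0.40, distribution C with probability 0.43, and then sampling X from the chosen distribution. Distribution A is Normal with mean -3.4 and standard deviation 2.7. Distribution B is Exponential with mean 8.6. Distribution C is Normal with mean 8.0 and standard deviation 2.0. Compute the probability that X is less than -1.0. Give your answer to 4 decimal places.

0.1382

Conditional on each component, P(X < -1.0): A: 0.812969; B: 0; C: 3.39767e-06.
By total probability, P(X < -1.0) = 0.17·0.812969 + 0.4·0 + 0.43·3.39767e-06 = 0.138206.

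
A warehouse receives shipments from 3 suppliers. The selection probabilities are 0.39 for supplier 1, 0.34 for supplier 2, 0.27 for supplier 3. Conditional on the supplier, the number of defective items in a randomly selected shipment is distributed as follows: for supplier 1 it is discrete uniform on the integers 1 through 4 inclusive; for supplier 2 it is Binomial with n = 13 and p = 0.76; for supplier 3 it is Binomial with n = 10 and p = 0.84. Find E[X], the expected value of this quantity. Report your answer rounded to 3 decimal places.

Component means — 1: 2.5; 2: 9.88; 3: 8.4.
E[X] = 0.39·2.5 + 0.34·9.88 + 0.27·8.4 = 6.6022.

6.602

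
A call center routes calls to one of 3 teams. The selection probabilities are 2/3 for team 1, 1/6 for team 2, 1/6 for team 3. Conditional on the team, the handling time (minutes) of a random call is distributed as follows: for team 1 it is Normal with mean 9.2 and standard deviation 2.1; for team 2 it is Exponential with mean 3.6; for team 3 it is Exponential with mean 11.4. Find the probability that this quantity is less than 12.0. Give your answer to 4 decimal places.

0.8751

Conditional on each team, P(X < 12.0): 1: 0.908789; 2: 0.964326; 3: 0.650982.
By total probability, P(X < 12.0) = 0.666667·0.908789 + 0.166667·0.964326 + 0.166667·0.650982 = 0.875077.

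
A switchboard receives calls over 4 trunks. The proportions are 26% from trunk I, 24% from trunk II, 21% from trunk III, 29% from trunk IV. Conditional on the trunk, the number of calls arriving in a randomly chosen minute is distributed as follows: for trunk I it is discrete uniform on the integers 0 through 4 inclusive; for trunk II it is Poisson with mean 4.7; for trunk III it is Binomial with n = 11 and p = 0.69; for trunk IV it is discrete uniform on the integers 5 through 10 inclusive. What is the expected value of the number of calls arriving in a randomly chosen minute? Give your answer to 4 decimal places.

Component means — I: 2; II: 4.7; III: 7.59; IV: 7.5.
E[X] = 0.26·2 + 0.24·4.7 + 0.21·7.59 + 0.29·7.5 = 5.4169.

5.4169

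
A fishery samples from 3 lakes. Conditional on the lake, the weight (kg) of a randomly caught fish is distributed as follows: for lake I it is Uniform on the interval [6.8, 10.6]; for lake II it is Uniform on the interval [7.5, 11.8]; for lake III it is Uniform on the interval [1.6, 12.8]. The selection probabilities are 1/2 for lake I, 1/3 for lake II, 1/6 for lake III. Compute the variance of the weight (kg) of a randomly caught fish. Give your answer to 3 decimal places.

Per component, I: μ=8.7, E[X²]=76.8933; II: μ=9.65, E[X²]=94.6633; III: μ=7.2, E[X²]=62.2933.
E[X] = 0.5·8.7 + 0.333333·9.65 + 0.166667·7.2 = 8.76667.
E[X²] = 0.5·76.8933 + 0.333333·94.6633 + 0.166667·62.2933 = 80.3833.
Var(X) = E[X²] − (E[X])² = 80.3833 − 76.8544 = 3.52889.

3.529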